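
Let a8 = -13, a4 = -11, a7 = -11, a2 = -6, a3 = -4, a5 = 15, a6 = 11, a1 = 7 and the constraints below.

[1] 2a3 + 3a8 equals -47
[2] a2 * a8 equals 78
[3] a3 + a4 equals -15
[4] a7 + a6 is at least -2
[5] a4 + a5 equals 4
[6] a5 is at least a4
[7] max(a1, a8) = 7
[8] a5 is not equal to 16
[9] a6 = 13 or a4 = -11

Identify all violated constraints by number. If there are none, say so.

The assignment satisfies every constraint.

[1] 2a3 + 3a8 = 2(-4) + 3(-13) = -47  true
[2] a2 * a8 = -6 * (-13) = 78  true
[3] a3 + a4 = -4 + (-11) = -15  true
[4] a7 + a6 = -11 + 11 = 0; 0 ≥ -2  true
[5] a4 + a5 = -11 + 15 = 4  true
[6] a5 = 15, a4 = -11; 15 ≥ -11  true
[7] max(7, -13) = 7  true
[8] a5 = 15, and 15 ≠ 16  true
[9] a6 = 11 ≠ 13, but a4 = -11 = -11 (second disjunct)  true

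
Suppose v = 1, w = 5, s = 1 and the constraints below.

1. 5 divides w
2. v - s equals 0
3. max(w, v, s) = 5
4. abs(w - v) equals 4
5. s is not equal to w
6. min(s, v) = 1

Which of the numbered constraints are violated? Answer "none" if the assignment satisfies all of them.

Yes — all constraints hold.

1. 5 / 5 = 1, so 5 divides 5  true
2. v - s = 1 - 1 = 0  true
3. max(5, 1, 1) = 5  true
4. abs(5 - 1) = 4  true
5. s = 1, w = 5; distinct  true
6. min(1, 1) = 1  true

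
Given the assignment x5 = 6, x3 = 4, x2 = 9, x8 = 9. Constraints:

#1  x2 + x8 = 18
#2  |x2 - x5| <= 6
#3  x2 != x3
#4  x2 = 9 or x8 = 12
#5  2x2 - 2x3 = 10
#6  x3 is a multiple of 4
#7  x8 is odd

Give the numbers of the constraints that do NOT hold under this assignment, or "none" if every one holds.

#1 x2 + x8 = 9 + 9 = 18  holds
#2 |9 - 6| = 3; 3 ≤ 6  holds
#3 x2 = 9, x3 = 4; distinct  holds
#4 x2 = 9 = 9 (first disjunct)  holds
#5 2x2 - 2x3 = 2(9) - 2(4) = 10  holds
#6 4 / 4 = 1, so 4 divides 4  holds
#7 x8 = 9 is odd  holds

No violations.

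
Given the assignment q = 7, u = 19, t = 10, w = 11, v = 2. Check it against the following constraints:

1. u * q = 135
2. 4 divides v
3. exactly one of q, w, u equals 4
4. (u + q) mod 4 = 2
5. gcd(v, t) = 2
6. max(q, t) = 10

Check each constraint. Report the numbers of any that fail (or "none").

1. u * q = 19 * 7 = 133, not 135  no
2. 2 = 4*0 + 2, so 4 does not divide 2  no
3. q=7, w=11, u=19; 0 of them equal 4, not exactly one  no
4. u + q = 26; 26 mod 4 = 2  yes
5. gcd(2, 10) = 2  yes
6. max(7, 10) = 10  yes

The assignment fails constraints 1, 2, 3.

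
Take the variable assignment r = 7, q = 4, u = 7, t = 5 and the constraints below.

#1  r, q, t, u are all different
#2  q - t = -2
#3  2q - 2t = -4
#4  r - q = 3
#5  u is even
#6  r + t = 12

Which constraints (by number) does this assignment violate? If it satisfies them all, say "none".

#1 r = u = 7, not all different  ✘
#2 q - t = 4 - 5 = -1, not -2  ✘
#3 2q - 2t = 2(4) - 2(5) = -2, not -4  ✘
#4 r - q = 7 - 4 = 3  ✔
#5 u = 7 is odd  ✘
#6 r + t = 7 + 5 = 12  ✔

No — constraints 1, 2, 3, 5 are not satisfied.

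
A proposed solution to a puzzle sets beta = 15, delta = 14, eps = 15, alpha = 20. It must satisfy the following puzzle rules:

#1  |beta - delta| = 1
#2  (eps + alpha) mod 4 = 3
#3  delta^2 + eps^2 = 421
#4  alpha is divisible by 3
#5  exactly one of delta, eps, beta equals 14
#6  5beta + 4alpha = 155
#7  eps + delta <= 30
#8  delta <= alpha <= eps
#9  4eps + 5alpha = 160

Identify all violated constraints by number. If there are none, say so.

#1 |15 - 14| = 1  ✔
#2 eps + alpha = 35; 35 mod 4 = 3  ✔
#3 delta^2 + eps^2 = 14^2 + 15^2 = 196 + 225 = 421  ✔
#4 20 = 3*6 + 2, so 3 does not divide 20  ✘
#5 delta=14, eps=15, beta=15; 1 of them equals 14  ✔
#6 5beta + 4alpha = 5(15) + 4(20) = 155  ✔
#7 eps + delta = 15 + 14 = 29; 29 ≤ 30  ✔
#8 values 14, 20, 15; alpha = 20 is not <= eps = 15  ✘
#9 4eps + 5alpha = 4(15) + 5(20) = 160  ✔

Violated: 4, 8.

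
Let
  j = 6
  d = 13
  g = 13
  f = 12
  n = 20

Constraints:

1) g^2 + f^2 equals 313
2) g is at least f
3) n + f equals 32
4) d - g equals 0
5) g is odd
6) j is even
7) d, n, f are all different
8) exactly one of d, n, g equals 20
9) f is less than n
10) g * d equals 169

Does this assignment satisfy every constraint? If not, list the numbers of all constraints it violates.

1) g^2 + f^2 = 13^2 + 12^2 = 169 + 144 = 313  ✓
2) g = 13, f = 12; 13 ≥ 12  ✓
3) n + f = 20 + 12 = 32  ✓
4) d - g = 13 - 13 = 0  ✓
5) g = 13 is odd  ✓
6) j = 6 is even  ✓
7) values 13, 20, 12 are pairwise distinct  ✓
8) d=13, n=20, g=13; 1 of them equals 20  ✓
9) f = 12, n = 20; 12 < 20  ✓
10) g * d = 13 * 13 = 169  ✓

None — every constraint holds.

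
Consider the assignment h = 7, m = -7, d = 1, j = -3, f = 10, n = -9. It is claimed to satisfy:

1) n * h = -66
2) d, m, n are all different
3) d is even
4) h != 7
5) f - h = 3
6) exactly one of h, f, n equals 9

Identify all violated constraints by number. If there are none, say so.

1) n * h = -9 * 7 = -63, not -66 — violated.
2) values 1, -7, -9 are pairwise distinct — OK.
3) d = 1 is odd — violated.
4) h = 7, but 7 is required to differ — violated.
5) f - h = 10 - 7 = 3 — OK.
6) h=7, f=10, n=-9; 0 of them equal 9, not exactly one — violated.

Violated: 1, 3, 4, and 6.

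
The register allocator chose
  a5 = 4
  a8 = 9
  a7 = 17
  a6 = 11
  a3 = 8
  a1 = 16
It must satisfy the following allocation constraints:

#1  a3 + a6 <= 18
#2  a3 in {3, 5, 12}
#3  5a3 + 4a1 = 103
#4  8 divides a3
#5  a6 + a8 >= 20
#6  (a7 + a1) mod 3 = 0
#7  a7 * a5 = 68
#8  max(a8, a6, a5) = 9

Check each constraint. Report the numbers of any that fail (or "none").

#1 a3 + a6 = 8 + 11 = 19; 19 > 18, bound 18 not met  false
#2 a3 = 8 is not in {3, 5, 12}  false
#3 5a3 + 4a1 = 5(8) + 4(16) = 104, not 103  false
#4 8 / 8 = 1, so 8 divides 8  true
#5 a6 + a8 = 11 + 9 = 20; 20 ≥ 20  true
#6 a7 + a1 = 33; 33 mod 3 = 0  true
#7 a7 * a5 = 17 * 4 = 68  true
#8 max(9, 11, 4) = 11, not 9  false

The assignment fails constraints 1, 2, 3, and 8.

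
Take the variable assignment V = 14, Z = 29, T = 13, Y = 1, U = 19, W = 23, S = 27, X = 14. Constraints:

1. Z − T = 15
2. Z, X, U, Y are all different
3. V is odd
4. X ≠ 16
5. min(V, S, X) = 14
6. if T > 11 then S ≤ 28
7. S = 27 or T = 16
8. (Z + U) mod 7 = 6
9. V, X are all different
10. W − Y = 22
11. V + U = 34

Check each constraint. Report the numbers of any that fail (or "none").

1. Z − T = 29 − 13 = 16, not 15  FAIL
2. values 29, 14, 19, 1 are pairwise distinct  OK
3. V = 14 is even  FAIL
4. X = 14, and 14 ≠ 16  OK
5. min(14, 27, 14) = 14  OK
6. T = 13 > 11, so we need S ≤ 28; S = 27 ≤ 28  OK
7. S = 27 = 27 (first disjunct)  OK
8. Z + U = 48; 48 mod 7 = 6  OK
9. V = X = 14, not all different  FAIL
10. W − Y = 23 − 1 = 22  OK
11. V + U = 14 + 19 = 33, not 34  FAIL

Constraints 1, 3, 9, and 11 are violated.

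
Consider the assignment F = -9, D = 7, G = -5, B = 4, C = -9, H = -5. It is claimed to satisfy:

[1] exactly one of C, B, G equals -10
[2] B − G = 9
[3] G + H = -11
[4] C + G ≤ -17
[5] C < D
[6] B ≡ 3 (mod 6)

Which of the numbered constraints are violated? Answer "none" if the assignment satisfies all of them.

No — constraints 1, 3, 4, and 6 are not satisfied.

[1] C=-9, B=4, G=-5; 0 of them equal -10, not exactly one  false
[2] B − G = 4 − (-5) = 9  true
[3] G + H = -5 + (-5) = -10, not -11  false
[4] C + G = -9 + (-5) = -14; -14 > -17, bound -17 not met  false
[5] C = -9, D = 7; -9 < 7  true
[6] 4 mod 6 = 4, not 3  false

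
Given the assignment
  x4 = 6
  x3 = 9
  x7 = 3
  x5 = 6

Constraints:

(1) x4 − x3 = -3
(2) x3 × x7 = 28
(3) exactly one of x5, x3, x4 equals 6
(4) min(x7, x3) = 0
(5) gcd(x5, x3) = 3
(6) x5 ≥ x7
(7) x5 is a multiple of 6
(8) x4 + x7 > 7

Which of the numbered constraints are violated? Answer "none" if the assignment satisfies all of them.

(1) x4 − x3 = 6 − 9 = -3 — OK.
(2) x3 × x7 = 9 × 3 = 27, not 28 — violated.
(3) x5=6, x3=9, x4=6; 2 of them equal 6, not exactly one — violated.
(4) min(3, 9) = 3, not 0 — violated.
(5) gcd(6, 9) = 3 — OK.
(6) x5 = 6, x7 = 3; 6 ≥ 3 — OK.
(7) 6 / 6 = 1, so 6 divides 6 — OK.
(8) x4 + x7 = 6 + 3 = 9; 9 > 7 — OK.

The assignment fails constraints 2, 3, 4.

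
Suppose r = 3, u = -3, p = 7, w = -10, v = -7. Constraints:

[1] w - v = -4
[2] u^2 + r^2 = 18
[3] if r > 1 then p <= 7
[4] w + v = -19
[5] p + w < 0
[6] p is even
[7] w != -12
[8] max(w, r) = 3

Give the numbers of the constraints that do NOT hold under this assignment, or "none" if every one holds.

Violated: 1, 4, 6.

[1] w - v = -10 - (-7) = -3, not -4 — does not hold.
[2] u^2 + r^2 = (-3)^2 + 3^2 = 9 + 9 = 18 — holds.
[3] r = 3 > 1, so we need p ≤ 7; p = 7 ≤ 7 — holds.
[4] w + v = -10 + (-7) = -17, not -19 — does not hold.
[5] p + w = 7 + (-10) = -3; -3 < 0 — holds.
[6] p = 7 is odd — does not hold.
[7] w = -10, and -10 ≠ -12 — holds.
[8] max(-10, 3) = 3 — holds.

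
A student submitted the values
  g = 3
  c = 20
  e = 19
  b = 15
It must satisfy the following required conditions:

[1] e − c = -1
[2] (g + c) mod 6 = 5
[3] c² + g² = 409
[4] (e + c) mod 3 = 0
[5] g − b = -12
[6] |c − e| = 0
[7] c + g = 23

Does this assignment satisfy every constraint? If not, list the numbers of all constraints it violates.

[1] e − c = 19 − 20 = -1 — holds.
[2] g + c = 23; 23 mod 6 = 5 — holds.
[3] c² + g² = 20² + 3² = 400 + 9 = 409 — holds.
[4] e + c = 39; 39 mod 3 = 0 — holds.
[5] g − b = 3 − 15 = -12 — holds.
[6] |20 − 19| = 1, not 0 — fails.
[7] c + g = 20 + 3 = 23 — holds.

The assignment fails constraint 6.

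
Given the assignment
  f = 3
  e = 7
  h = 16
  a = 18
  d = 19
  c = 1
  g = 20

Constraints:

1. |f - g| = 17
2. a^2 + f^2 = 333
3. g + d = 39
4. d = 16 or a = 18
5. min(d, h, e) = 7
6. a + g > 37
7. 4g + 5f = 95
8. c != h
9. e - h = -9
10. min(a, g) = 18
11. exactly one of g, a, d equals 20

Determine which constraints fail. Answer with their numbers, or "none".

The assignment satisfies every constraint.

1. |3 - 20| = 17  OK
2. a^2 + f^2 = 18^2 + 3^2 = 324 + 9 = 333  OK
3. g + d = 20 + 19 = 39  OK
4. d = 19 ≠ 16, but a = 18 = 18 (second disjunct)  OK
5. min(19, 16, 7) = 7  OK
6. a + g = 18 + 20 = 38; 38 > 37  OK
7. 4g + 5f = 4(20) + 5(3) = 95  OK
8. c = 1, h = 16; distinct  OK
9. e - h = 7 - 16 = -9  OK
10. min(18, 20) = 18  OK
11. g=20, a=18, d=19; 1 of them equals 20  OK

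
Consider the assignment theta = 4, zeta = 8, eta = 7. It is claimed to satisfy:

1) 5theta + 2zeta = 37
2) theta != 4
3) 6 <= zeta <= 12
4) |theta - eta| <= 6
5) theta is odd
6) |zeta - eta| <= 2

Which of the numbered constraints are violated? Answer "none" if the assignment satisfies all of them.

1) 5theta + 2zeta = 5(4) + 2(8) = 36, not 37 — violated.
2) theta = 4, but 4 is required to differ — violated.
3) zeta = 8 lies in [6, 12] — satisfied.
4) |4 - 7| = 3; 3 ≤ 6 — satisfied.
5) theta = 4 is even — violated.
6) |8 - 7| = 1; 1 ≤ 2 — satisfied.

No — constraints 1, 2, and 5 are not satisfied.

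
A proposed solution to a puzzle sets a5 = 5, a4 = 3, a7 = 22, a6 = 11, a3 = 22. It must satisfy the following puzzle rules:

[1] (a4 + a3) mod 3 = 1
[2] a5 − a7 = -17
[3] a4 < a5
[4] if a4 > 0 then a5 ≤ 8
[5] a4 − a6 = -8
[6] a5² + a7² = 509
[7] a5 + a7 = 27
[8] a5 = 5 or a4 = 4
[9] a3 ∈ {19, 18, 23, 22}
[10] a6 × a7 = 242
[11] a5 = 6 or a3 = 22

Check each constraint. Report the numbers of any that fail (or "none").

None — every constraint holds.

[1] a4 + a3 = 25; 25 mod 3 = 1  OK
[2] a5 − a7 = 5 − 22 = -17  OK
[3] a4 = 3, a5 = 5; 3 < 5  OK
[4] a4 = 3 > 0, so we need a5 ≤ 8; a5 = 5 ≤ 8  OK
[5] a4 − a6 = 3 − 11 = -8  OK
[6] a5² + a7² = 5² + 22² = 25 + 484 = 509  OK
[7] a5 + a7 = 5 + 22 = 27  OK
[8] a5 = 5 = 5 (first disjunct)  OK
[9] a3 = 22 is in {19, 18, 23, 22}  OK
[10] a6 × a7 = 11 × 22 = 242  OK
[11] a5 = 5 ≠ 6, but a3 = 22 = 22 (second disjunct)  OK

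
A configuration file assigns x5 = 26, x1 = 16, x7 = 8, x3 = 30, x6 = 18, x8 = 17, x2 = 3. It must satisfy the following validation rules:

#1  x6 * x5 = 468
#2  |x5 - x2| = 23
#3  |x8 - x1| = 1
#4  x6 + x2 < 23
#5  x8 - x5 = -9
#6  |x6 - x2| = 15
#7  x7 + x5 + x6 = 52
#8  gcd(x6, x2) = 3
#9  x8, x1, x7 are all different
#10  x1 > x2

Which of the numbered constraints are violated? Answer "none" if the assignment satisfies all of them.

Yes — all constraints hold.

#1 x6 * x5 = 18 * 26 = 468 — holds.
#2 |26 - 3| = 23 — holds.
#3 |17 - 16| = 1 — holds.
#4 x6 + x2 = 18 + 3 = 21; 21 < 23 — holds.
#5 x8 - x5 = 17 - 26 = -9 — holds.
#6 |18 - 3| = 15 — holds.
#7 x7 + x5 + x6 = 8 + 26 + 18 = 52 — holds.
#8 gcd(18, 3) = 3 — holds.
#9 values 17, 16, 8 are pairwise distinct — holds.
#10 x1 = 16, x2 = 3; 16 > 3 — holds.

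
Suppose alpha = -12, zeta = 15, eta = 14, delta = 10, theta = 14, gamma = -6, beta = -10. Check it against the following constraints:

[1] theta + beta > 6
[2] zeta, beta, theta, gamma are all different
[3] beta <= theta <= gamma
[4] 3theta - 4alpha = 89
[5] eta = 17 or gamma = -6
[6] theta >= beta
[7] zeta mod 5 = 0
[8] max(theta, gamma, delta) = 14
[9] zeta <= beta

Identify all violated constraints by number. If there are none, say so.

[1] theta + beta = 14 + (-10) = 4; 4 ≤ 6, bound 6 not met — violated.
[2] values 15, -10, 14, -6 are pairwise distinct — satisfied.
[3] values -10, 14, -6; theta = 14 is not <= gamma = -6 — violated.
[4] 3theta - 4alpha = 3(14) - 4(-12) = 90, not 89 — violated.
[5] eta = 14 ≠ 17, but gamma = -6 = -6 (second disjunct) — satisfied.
[6] theta = 14, beta = -10; 14 ≥ -10 — satisfied.
[7] 15 mod 5 = 0 — satisfied.
[8] max(14, -6, 10) = 14 — satisfied.
[9] zeta = 15, beta = -10; 15 > -10 (want ≤) — violated.

Violated: 1, 3, 4, and 9.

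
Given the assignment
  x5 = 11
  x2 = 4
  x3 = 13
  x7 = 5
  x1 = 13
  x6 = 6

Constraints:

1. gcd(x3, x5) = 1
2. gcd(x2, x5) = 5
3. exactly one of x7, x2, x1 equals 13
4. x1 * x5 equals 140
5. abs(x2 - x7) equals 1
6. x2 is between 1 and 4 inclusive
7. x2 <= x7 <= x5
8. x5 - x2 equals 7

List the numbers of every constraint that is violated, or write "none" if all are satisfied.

Violated: 2 and 4.

1. gcd(13, 11) = 1 — holds.
2. gcd(4, 11) = 1, not 5 — fails.
3. x7=5, x2=4, x1=13; 1 of them equals 13 — holds.
4. x1 * x5 = 13 * 11 = 143, not 140 — fails.
5. abs(4 - 5) = 1 — holds.
6. x2 = 4 lies in [1, 4] — holds.
7. values 4 <= 5 <= 11 — holds.
8. x5 - x2 = 11 - 4 = 7 — holds.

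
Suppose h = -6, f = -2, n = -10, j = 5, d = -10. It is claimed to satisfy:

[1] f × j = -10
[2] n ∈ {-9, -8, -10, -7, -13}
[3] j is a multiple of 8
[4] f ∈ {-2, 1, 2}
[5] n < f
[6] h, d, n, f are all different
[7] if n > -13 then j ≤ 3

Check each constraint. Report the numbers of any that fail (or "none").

[1] f × j = -2 × 5 = -10  yes
[2] n = -10 is in {-9, -8, -10, -7, -13}  yes
[3] 5 = 8×0 + 5, so 8 does not divide 5  no
[4] f = -2 is in {-2, 1, 2}  yes
[5] n = -10, f = -2; -10 < -2  yes
[6] d = n = -10, not all different  no
[7] n = -10 > -13, so we need j ≤ 3; but j = 5 > 3  no

Constraints 3, 6, and 7 are violated.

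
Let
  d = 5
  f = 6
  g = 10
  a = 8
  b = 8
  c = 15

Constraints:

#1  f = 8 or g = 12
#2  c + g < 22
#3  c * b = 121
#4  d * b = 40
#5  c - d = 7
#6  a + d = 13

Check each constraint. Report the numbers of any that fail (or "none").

The assignment fails constraints 1, 2, 3, and 5.

#1 f = 6 ≠ 8 and g = 10 ≠ 12; both disjuncts false  ✘
#2 c + g = 15 + 10 = 25; 25 ≥ 22, bound 22 not met  ✘
#3 c * b = 15 * 8 = 120, not 121  ✘
#4 d * b = 5 * 8 = 40  ✔
#5 c - d = 15 - 5 = 10, not 7  ✘
#6 a + d = 8 + 5 = 13  ✔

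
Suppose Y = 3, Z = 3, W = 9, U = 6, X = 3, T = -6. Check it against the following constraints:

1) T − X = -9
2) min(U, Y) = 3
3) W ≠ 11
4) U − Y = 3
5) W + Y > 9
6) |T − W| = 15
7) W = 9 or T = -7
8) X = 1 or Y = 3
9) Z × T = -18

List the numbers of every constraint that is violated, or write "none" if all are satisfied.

1) T − X = -6 − 3 = -9  yes
2) min(6, 3) = 3  yes
3) W = 9, and 9 ≠ 11  yes
4) U − Y = 6 − 3 = 3  yes
5) W + Y = 9 + 3 = 12; 12 > 9  yes
6) |-6 − 9| = 15  yes
7) W = 9 = 9 (first disjunct)  yes
8) X = 3 ≠ 1, but Y = 3 = 3 (second disjunct)  yes
9) Z × T = 3 × (-6) = -18  yes

All constraints are satisfied.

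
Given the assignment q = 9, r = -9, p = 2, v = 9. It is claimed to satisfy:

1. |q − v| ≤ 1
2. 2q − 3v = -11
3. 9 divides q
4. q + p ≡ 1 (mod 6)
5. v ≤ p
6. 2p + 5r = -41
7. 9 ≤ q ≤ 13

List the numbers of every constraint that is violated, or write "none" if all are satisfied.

1. |9 − 9| = 0; 0 ≤ 1  true
2. 2q − 3v = 2(9) − 3(9) = -9, not -11  false
3. 9 / 9 = 1, so 9 divides 9  true
4. q + p = 11; 11 mod 6 = 5, not 1  false
5. v = 9, p = 2; 9 > 2 (want ≤)  false
6. 2p + 5r = 2(2) + 5(-9) = -41  true
7. q = 9 lies in [9, 13]  true

The assignment fails constraints 2, 4, 5.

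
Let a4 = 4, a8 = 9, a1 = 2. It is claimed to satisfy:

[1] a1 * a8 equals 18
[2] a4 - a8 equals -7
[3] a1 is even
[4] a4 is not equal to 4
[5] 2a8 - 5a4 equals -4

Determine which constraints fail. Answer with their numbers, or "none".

Constraints 2, 4, and 5 are violated.

[1] a1 * a8 = 2 * 9 = 18 — holds.
[2] a4 - a8 = 4 - 9 = -5, not -7 — fails.
[3] a1 = 2 is even — holds.
[4] a4 = 4, but 4 is required to differ — fails.
[5] 2a8 - 5a4 = 2(9) - 5(4) = -2, not -4 — fails.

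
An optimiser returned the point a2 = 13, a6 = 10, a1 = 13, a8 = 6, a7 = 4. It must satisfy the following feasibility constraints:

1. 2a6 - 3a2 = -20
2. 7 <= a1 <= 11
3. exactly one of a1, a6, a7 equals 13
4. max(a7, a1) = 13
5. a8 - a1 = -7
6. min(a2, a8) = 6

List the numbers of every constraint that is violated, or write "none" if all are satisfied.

1. 2a6 - 3a2 = 2(10) - 3(13) = -19, not -20 — does not hold.
2. a1 = 13 is outside [7, 11] — does not hold.
3. a1=13, a6=10, a7=4; 1 of them equals 13 — holds.
4. max(4, 13) = 13 — holds.
5. a8 - a1 = 6 - 13 = -7 — holds.
6. min(13, 6) = 6 — holds.

Constraints 1 and 2 are violated.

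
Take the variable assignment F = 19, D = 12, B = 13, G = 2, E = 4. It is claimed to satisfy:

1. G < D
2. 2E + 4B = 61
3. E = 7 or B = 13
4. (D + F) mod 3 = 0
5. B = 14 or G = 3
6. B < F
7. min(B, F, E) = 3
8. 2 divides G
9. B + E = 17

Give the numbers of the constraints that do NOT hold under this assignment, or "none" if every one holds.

Violated: 2, 4, 5, and 7.

1. G = 2, D = 12; 2 < 12 — satisfied.
2. 2E + 4B = 2(4) + 4(13) = 60, not 61 — violated.
3. E = 4 ≠ 7, but B = 13 = 13 (second disjunct) — satisfied.
4. D + F = 31; 31 mod 3 = 1, not 0 — violated.
5. B = 13 ≠ 14 and G = 2 ≠ 3; both disjuncts false — violated.
6. B = 13, F = 19; 13 < 19 — satisfied.
7. min(13, 19, 4) = 4, not 3 — violated.
8. 2 / 2 = 1, so 2 divides 2 — satisfied.
9. B + E = 13 + 4 = 17 — satisfied.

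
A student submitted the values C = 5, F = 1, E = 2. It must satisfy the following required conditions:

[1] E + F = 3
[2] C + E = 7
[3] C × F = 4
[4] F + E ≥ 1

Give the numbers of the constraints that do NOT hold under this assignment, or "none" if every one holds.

Constraint 3 does not hold.

[1] E + F = 2 + 1 = 3 — satisfied.
[2] C + E = 5 + 2 = 7 — satisfied.
[3] C × F = 5 × 1 = 5, not 4 — violated.
[4] F + E = 1 + 2 = 3; 3 ≥ 1 — satisfied.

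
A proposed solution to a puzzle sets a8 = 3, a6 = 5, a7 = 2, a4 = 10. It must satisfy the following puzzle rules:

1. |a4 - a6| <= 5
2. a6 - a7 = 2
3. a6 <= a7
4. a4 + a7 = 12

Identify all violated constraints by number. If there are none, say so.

Constraints 2, 3 are violated.

1. |10 - 5| = 5; 5 ≤ 5 — satisfied.
2. a6 - a7 = 5 - 2 = 3, not 2 — violated.
3. a6 = 5, a7 = 2; 5 > 2 (want ≤) — violated.
4. a4 + a7 = 10 + 2 = 12 — satisfied.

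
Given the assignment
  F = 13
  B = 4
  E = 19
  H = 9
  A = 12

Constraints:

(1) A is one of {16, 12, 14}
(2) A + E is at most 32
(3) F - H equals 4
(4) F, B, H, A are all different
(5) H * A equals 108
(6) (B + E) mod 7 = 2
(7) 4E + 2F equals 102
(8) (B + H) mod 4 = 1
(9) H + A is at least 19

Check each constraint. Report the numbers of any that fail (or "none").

The assignment satisfies every constraint.

(1) A = 12 is in {16, 12, 14}  ✔
(2) A + E = 12 + 19 = 31; 31 ≤ 32  ✔
(3) F - H = 13 - 9 = 4  ✔
(4) values 13, 4, 9, 12 are pairwise distinct  ✔
(5) H * A = 9 * 12 = 108  ✔
(6) B + E = 23; 23 mod 7 = 2  ✔
(7) 4E + 2F = 4(19) + 2(13) = 102  ✔
(8) B + H = 13; 13 mod 4 = 1  ✔
(9) H + A = 9 + 12 = 21; 21 ≥ 19  ✔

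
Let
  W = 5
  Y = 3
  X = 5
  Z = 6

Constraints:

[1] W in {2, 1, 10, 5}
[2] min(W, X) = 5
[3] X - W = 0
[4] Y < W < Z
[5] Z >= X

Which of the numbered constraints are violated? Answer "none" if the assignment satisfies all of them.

All constraints are satisfied.

[1] W = 5 is in {2, 1, 10, 5}  true
[2] min(5, 5) = 5  true
[3] X - W = 5 - 5 = 0  true
[4] values 3 < 5 < 6  true
[5] Z = 6, X = 5; 6 ≥ 5  true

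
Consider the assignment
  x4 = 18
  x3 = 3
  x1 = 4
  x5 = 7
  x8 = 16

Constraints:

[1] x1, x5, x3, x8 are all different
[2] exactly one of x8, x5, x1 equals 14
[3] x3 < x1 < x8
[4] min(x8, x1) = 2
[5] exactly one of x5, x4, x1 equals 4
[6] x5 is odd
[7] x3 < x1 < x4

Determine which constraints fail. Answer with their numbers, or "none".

[1] values 4, 7, 3, 16 are pairwise distinct  holds
[2] x8=16, x5=7, x1=4; 0 of them equal 14, not exactly one  fails
[3] values 3 < 4 < 16  holds
[4] min(16, 4) = 4, not 2  fails
[5] x5=7, x4=18, x1=4; 1 of them equals 4  holds
[6] x5 = 7 is odd  holds
[7] values 3 < 4 < 18  holds

No — constraints 2, 4 are not satisfied.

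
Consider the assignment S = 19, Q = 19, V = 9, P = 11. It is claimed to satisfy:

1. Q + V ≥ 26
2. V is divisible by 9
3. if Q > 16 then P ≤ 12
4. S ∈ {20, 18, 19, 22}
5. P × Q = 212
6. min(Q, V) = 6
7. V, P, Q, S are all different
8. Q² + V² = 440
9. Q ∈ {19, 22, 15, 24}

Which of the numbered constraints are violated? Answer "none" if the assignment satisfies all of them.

The assignment fails constraints 5, 6, 7, and 8.

1. Q + V = 19 + 9 = 28; 28 ≥ 26 — satisfied.
2. 9 / 9 = 1, so 9 divides 9 — satisfied.
3. Q = 19 > 16, so we need P ≤ 12; P = 11 ≤ 12 — satisfied.
4. S = 19 is in {20, 18, 19, 22} — satisfied.
5. P × Q = 11 × 19 = 209, not 212 — violated.
6. min(19, 9) = 9, not 6 — violated.
7. Q = S = 19, not all different — violated.
8. Q² + V² = 19² + 9² = 361 + 81 = 442, not 440 — violated.
9. Q = 19 is in {19, 22, 15, 24} — satisfied.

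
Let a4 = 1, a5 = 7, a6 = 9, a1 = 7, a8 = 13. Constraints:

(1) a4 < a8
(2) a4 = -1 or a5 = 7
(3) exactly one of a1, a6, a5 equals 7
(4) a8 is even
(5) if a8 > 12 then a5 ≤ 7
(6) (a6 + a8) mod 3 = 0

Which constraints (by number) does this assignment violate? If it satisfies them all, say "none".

(1) a4 = 1, a8 = 13; 1 < 13 — satisfied.
(2) a4 = 1 ≠ -1, but a5 = 7 = 7 (second disjunct) — satisfied.
(3) a1=7, a6=9, a5=7; 2 of them equal 7, not exactly one — violated.
(4) a8 = 13 is odd — violated.
(5) a8 = 13 > 12, so we need a5 ≤ 7; a5 = 7 ≤ 7 — satisfied.
(6) a6 + a8 = 22; 22 mod 3 = 1, not 0 — violated.

Constraints 3, 4, and 6 are violated.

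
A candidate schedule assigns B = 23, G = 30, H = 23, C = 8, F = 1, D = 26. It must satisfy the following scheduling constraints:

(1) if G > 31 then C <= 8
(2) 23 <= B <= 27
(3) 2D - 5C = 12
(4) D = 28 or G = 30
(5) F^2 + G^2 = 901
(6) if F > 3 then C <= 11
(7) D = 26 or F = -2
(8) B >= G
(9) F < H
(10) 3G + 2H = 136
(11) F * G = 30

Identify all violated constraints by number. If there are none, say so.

Constraint 8 does not hold.

(1) G = 30, not > 31; antecedent false, conditional vacuously true — holds.
(2) B = 23 lies in [23, 27] — holds.
(3) 2D - 5C = 2(26) - 5(8) = 12 — holds.
(4) D = 26 ≠ 28, but G = 30 = 30 (second disjunct) — holds.
(5) F^2 + G^2 = 1^2 + 30^2 = 1 + 900 = 901 — holds.
(6) F = 1, not > 3; antecedent false, conditional vacuously true — holds.
(7) D = 26 = 26 (first disjunct) — holds.
(8) B = 23, G = 30; 23 < 30 (want ≥) — fails.
(9) F = 1, H = 23; 1 < 23 — holds.
(10) 3G + 2H = 3(30) + 2(23) = 136 — holds.
(11) F * G = 1 * 30 = 30 — holds.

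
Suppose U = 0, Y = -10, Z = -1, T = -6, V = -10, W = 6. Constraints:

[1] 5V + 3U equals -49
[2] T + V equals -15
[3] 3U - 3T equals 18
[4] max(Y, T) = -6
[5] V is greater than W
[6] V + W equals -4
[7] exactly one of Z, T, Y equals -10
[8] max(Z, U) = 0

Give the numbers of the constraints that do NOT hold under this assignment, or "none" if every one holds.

Constraints 1, 2, 5 do not hold.

[1] 5V + 3U = 5(-10) + 3(0) = -50, not -49 — violated.
[2] T + V = -6 + (-10) = -16, not -15 — violated.
[3] 3U - 3T = 3(0) - 3(-6) = 18 — satisfied.
[4] max(-10, -6) = -6 — satisfied.
[5] V = -10, W = 6; -10 ≤ 6 (want >) — violated.
[6] V + W = -10 + 6 = -4 — satisfied.
[7] Z=-1, T=-6, Y=-10; 1 of them equals -10 — satisfied.
[8] max(-1, 0) = 0 — satisfied.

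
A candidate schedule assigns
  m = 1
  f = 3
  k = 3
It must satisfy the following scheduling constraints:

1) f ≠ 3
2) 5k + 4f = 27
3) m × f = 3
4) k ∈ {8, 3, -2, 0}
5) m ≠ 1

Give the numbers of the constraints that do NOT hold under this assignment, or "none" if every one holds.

1) f = 3, but 3 is required to differ — fails.
2) 5k + 4f = 5(3) + 4(3) = 27 — holds.
3) m × f = 1 × 3 = 3 — holds.
4) k = 3 is in {8, 3, -2, 0} — holds.
5) m = 1, but 1 is required to differ — fails.

Constraints 1 and 5 do not hold.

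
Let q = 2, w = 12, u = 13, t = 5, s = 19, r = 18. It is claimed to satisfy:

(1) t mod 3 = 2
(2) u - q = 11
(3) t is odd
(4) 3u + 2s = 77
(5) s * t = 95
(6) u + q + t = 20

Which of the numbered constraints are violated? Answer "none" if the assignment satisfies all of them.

None — every constraint holds.

(1) 5 mod 3 = 2 — holds.
(2) u - q = 13 - 2 = 11 — holds.
(3) t = 5 is odd — holds.
(4) 3u + 2s = 3(13) + 2(19) = 77 — holds.
(5) s * t = 19 * 5 = 95 — holds.
(6) u + q + t = 13 + 2 + 5 = 20 — holds.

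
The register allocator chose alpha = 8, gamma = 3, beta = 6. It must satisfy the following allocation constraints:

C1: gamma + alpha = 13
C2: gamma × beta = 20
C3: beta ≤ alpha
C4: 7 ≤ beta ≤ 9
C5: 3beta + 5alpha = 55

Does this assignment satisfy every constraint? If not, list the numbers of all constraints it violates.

C1: gamma + alpha = 3 + 8 = 11, not 13 — fails.
C2: gamma × beta = 3 × 6 = 18, not 20 — fails.
C3: beta = 6, alpha = 8; 6 ≤ 8 — holds.
C4: beta = 6 is outside [7, 9] — fails.
C5: 3beta + 5alpha = 3(6) + 5(8) = 58, not 55 — fails.

The assignment fails constraints 1, 2, 4, and 5.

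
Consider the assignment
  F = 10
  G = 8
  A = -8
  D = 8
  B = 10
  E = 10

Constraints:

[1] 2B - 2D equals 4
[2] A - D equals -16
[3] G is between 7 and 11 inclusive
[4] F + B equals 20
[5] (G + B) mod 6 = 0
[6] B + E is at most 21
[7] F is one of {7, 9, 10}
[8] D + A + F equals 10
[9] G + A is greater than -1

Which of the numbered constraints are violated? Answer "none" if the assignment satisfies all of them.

The assignment satisfies every constraint.

[1] 2B - 2D = 2(10) - 2(8) = 4 — holds.
[2] A - D = -8 - 8 = -16 — holds.
[3] G = 8 lies in [7, 11] — holds.
[4] F + B = 10 + 10 = 20 — holds.
[5] G + B = 18; 18 mod 6 = 0 — holds.
[6] B + E = 10 + 10 = 20; 20 ≤ 21 — holds.
[7] F = 10 is in {7, 9, 10} — holds.
[8] D + A + F = 8 + (-8) + 10 = 10 — holds.
[9] G + A = 8 + (-8) = 0; 0 > -1 — holds.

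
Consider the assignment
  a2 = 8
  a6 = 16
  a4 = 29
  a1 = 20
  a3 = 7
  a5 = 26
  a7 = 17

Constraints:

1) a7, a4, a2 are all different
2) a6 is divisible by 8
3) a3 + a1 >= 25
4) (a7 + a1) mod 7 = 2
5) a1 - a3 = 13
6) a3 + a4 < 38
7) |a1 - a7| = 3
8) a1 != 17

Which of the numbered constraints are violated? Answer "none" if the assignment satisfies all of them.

All constraints are satisfied.

1) values 17, 29, 8 are pairwise distinct  holds
2) 16 / 8 = 2, so 8 divides 16  holds
3) a3 + a1 = 7 + 20 = 27; 27 ≥ 25  holds
4) a7 + a1 = 37; 37 mod 7 = 2  holds
5) a1 - a3 = 20 - 7 = 13  holds
6) a3 + a4 = 7 + 29 = 36; 36 < 38  holds
7) |20 - 17| = 3  holds
8) a1 = 20, and 20 ≠ 17  holds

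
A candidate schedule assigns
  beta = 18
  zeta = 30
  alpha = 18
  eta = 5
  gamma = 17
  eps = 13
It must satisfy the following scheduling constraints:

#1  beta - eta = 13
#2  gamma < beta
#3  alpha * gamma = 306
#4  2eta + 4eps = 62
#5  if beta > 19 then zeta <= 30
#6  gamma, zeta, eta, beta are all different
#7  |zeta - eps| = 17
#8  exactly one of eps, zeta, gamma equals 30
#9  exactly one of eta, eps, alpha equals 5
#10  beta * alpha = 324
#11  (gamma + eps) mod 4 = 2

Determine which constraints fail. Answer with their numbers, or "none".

#1 beta - eta = 18 - 5 = 13 — holds.
#2 gamma = 17, beta = 18; 17 < 18 — holds.
#3 alpha * gamma = 18 * 17 = 306 — holds.
#4 2eta + 4eps = 2(5) + 4(13) = 62 — holds.
#5 beta = 18, not > 19; antecedent false, conditional vacuously true — holds.
#6 values 17, 30, 5, 18 are pairwise distinct — holds.
#7 |30 - 13| = 17 — holds.
#8 eps=13, zeta=30, gamma=17; 1 of them equals 30 — holds.
#9 eta=5, eps=13, alpha=18; 1 of them equals 5 — holds.
#10 beta * alpha = 18 * 18 = 324 — holds.
#11 gamma + eps = 30; 30 mod 4 = 2 — holds.

None — every constraint holds.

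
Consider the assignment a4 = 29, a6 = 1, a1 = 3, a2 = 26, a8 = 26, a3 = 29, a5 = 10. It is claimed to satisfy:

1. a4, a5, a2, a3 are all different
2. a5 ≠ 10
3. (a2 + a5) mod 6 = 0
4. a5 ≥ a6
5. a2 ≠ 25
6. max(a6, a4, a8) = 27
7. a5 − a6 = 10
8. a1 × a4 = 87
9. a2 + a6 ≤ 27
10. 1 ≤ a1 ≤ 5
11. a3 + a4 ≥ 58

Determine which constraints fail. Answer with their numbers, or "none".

1. a4 = a3 = 29, not all different — fails.
2. a5 = 10, but 10 is required to differ — fails.
3. a2 + a5 = 36; 36 mod 6 = 0 — holds.
4. a5 = 10, a6 = 1; 10 ≥ 1 — holds.
5. a2 = 26, and 26 ≠ 25 — holds.
6. max(1, 29, 26) = 29, not 27 — fails.
7. a5 − a6 = 10 − 1 = 9, not 10 — fails.
8. a1 × a4 = 3 × 29 = 87 — holds.
9. a2 + a6 = 26 + 1 = 27; 27 ≤ 27 — holds.
10. a1 = 3 lies in [1, 5] — holds.
11. a3 + a4 = 29 + 29 = 58; 58 ≥ 58 — holds.

Violated: 1, 2, 6, and 7.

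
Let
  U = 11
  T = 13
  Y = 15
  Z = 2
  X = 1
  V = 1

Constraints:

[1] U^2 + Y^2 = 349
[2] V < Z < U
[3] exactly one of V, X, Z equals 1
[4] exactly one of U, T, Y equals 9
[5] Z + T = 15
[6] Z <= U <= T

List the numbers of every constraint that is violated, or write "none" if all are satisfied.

No — constraints 1, 3, and 4 are not satisfied.

[1] U^2 + Y^2 = 11^2 + 15^2 = 121 + 225 = 346, not 349 — fails.
[2] values 1 < 2 < 11 — holds.
[3] V=1, X=1, Z=2; 2 of them equal 1, not exactly one — fails.
[4] U=11, T=13, Y=15; 0 of them equal 9, not exactly one — fails.
[5] Z + T = 2 + 13 = 15 — holds.
[6] values 2 <= 11 <= 13 — holds.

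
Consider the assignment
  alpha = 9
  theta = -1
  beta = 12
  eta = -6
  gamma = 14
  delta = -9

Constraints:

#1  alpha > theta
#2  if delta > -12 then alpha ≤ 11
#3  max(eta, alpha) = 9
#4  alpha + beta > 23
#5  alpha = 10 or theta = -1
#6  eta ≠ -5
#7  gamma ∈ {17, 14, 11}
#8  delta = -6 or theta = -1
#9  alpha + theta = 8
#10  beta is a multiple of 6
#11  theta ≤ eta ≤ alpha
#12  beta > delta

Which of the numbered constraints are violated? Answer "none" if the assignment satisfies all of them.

#1 alpha = 9, theta = -1; 9 > -1  true
#2 delta = -9 > -12, so we need alpha ≤ 11; alpha = 9 ≤ 11  true
#3 max(-6, 9) = 9  true
#4 alpha + beta = 9 + 12 = 21; 21 ≤ 23, bound 23 not met  false
#5 alpha = 9 ≠ 10, but theta = -1 = -1 (second disjunct)  true
#6 eta = -6, and -6 ≠ -5  true
#7 gamma = 14 is in {17, 14, 11}  true
#8 delta = -9 ≠ -6, but theta = -1 = -1 (second disjunct)  true
#9 alpha + theta = 9 + (-1) = 8  true
#10 12 / 6 = 2, so 6 divides 12  true
#11 values -1, -6, 9; theta = -1 is not ≤ eta = -6  false
#12 beta = 12, delta = -9; 12 > -9  true

The assignment fails constraints 4, 11.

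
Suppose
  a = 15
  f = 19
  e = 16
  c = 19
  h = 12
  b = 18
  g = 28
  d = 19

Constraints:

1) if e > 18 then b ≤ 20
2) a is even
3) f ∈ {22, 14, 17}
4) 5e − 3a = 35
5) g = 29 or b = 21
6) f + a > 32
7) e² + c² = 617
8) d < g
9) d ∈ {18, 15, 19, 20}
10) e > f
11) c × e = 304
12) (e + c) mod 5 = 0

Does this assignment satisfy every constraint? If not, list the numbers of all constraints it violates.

1) e = 16, not > 18; antecedent false, conditional vacuously true  holds
2) a = 15 is odd  fails
3) f = 19 is not in {22, 14, 17}  fails
4) 5e − 3a = 5(16) − 3(15) = 35  holds
5) g = 28 ≠ 29 and b = 18 ≠ 21; both disjuncts false  fails
6) f + a = 19 + 15 = 34; 34 > 32  holds
7) e² + c² = 16² + 19² = 256 + 361 = 617  holds
8) d = 19, g = 28; 19 < 28  holds
9) d = 19 is in {18, 15, 19, 20}  holds
10) e = 16, f = 19; 16 ≤ 19 (want >)  fails
11) c × e = 19 × 16 = 304  holds
12) e + c = 35; 35 mod 5 = 0  holds

Violated: 2, 3, 5, 10.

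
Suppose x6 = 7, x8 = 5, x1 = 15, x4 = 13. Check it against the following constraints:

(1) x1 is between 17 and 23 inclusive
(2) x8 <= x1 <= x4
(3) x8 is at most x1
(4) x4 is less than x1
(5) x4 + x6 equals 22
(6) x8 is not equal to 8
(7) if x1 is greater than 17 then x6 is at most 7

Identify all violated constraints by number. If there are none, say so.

Constraints 1, 2, and 5 do not hold.

(1) x1 = 15 is outside [17, 23]  fails
(2) values 5, 15, 13; x1 = 15 is not <= x4 = 13  fails
(3) x8 = 5, x1 = 15; 5 ≤ 15  holds
(4) x4 = 13, x1 = 15; 13 < 15  holds
(5) x4 + x6 = 13 + 7 = 20, not 22  fails
(6) x8 = 5, and 5 ≠ 8  holds
(7) x1 = 15, not > 17; antecedent false, conditional vacuously true  holds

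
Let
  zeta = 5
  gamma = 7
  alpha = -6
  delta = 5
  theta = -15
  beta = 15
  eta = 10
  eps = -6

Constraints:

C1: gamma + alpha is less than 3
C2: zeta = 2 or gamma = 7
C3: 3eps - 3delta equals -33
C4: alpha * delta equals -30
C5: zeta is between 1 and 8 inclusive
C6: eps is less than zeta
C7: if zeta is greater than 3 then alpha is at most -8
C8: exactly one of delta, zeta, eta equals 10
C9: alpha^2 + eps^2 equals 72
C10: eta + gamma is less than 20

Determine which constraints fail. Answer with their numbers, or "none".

C1: gamma + alpha = 7 + (-6) = 1; 1 < 3 — satisfied.
C2: zeta = 5 ≠ 2, but gamma = 7 = 7 (second disjunct) — satisfied.
C3: 3eps - 3delta = 3(-6) - 3(5) = -33 — satisfied.
C4: alpha * delta = -6 * 5 = -30 — satisfied.
C5: zeta = 5 lies in [1, 8] — satisfied.
C6: eps = -6, zeta = 5; -6 < 5 — satisfied.
C7: zeta = 5 > 3, so we need alpha ≤ -8; but alpha = -6 > -8 — violated.
C8: delta=5, zeta=5, eta=10; 1 of them equals 10 — satisfied.
C9: alpha^2 + eps^2 = (-6)^2 + (-6)^2 = 36 + 36 = 72 — satisfied.
C10: eta + gamma = 10 + 7 = 17; 17 < 20 — satisfied.

Constraint 7 does not hold.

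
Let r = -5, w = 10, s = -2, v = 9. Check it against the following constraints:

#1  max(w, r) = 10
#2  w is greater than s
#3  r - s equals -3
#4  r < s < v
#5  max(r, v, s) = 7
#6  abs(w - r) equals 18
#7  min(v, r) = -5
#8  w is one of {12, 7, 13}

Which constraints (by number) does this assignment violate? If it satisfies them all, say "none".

Constraints 5, 6, 8 are violated.

#1 max(10, -5) = 10 — holds.
#2 w = 10, s = -2; 10 > -2 — holds.
#3 r - s = -5 - (-2) = -3 — holds.
#4 values -5 < -2 < 9 — holds.
#5 max(-5, 9, -2) = 9, not 7 — does not hold.
#6 abs(10 - (-5)) = 15, not 18 — does not hold.
#7 min(9, -5) = -5 — holds.
#8 w = 10 is not in {12, 7, 13} — does not hold.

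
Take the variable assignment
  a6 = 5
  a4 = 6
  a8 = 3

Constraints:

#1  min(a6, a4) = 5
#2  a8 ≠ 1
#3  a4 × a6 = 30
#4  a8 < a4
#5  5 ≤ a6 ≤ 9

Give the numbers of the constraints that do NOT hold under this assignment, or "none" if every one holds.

No violations.

#1 min(5, 6) = 5 — satisfied.
#2 a8 = 3, and 3 ≠ 1 — satisfied.
#3 a4 × a6 = 6 × 5 = 30 — satisfied.
#4 a8 = 3, a4 = 6; 3 < 6 — satisfied.
#5 a6 = 5 lies in [5, 9] — satisfied.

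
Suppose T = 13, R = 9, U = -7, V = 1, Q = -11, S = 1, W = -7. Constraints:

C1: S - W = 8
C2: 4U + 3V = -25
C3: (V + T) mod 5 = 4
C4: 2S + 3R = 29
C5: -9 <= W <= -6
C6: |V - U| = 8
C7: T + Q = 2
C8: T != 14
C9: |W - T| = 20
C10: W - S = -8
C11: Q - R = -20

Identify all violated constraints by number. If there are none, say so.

No violations.

C1: S - W = 1 - (-7) = 8  ✔
C2: 4U + 3V = 4(-7) + 3(1) = -25  ✔
C3: V + T = 14; 14 mod 5 = 4  ✔
C4: 2S + 3R = 2(1) + 3(9) = 29  ✔
C5: W = -7 lies in [-9, -6]  ✔
C6: |1 - (-7)| = 8  ✔
C7: T + Q = 13 + (-11) = 2  ✔
C8: T = 13, and 13 ≠ 14  ✔
C9: |-7 - 13| = 20  ✔
C10: W - S = -7 - 1 = -8  ✔
C11: Q - R = -11 - 9 = -20  ✔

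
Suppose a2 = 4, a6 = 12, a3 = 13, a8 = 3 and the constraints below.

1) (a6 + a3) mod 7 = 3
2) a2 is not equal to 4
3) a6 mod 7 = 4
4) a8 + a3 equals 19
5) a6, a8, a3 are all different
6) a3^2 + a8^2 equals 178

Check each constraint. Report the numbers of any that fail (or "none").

1) a6 + a3 = 25; 25 mod 7 = 4, not 3 — does not hold.
2) a2 = 4, but 4 is required to differ — does not hold.
3) 12 mod 7 = 5, not 4 — does not hold.
4) a8 + a3 = 3 + 13 = 16, not 19 — does not hold.
5) values 12, 3, 13 are pairwise distinct — holds.
6) a3^2 + a8^2 = 13^2 + 3^2 = 169 + 9 = 178 — holds.

Constraints 1, 2, 3, and 4 are violated.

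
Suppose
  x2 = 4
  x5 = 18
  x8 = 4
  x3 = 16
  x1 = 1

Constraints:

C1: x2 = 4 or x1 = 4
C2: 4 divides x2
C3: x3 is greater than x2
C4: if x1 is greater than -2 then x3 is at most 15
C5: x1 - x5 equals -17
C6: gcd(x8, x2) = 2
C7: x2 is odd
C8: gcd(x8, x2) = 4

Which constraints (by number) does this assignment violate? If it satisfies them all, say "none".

C1: x2 = 4 = 4 (first disjunct) — holds.
C2: 4 / 4 = 1, so 4 divides 4 — holds.
C3: x3 = 16, x2 = 4; 16 > 4 — holds.
C4: x1 = 1 > -2, so we need x3 ≤ 15; but x3 = 16 > 15 — fails.
C5: x1 - x5 = 1 - 18 = -17 — holds.
C6: gcd(4, 4) = 4, not 2 — fails.
C7: x2 = 4 is even — fails.
C8: gcd(4, 4) = 4 — holds.

The assignment fails constraints 4, 6, 7.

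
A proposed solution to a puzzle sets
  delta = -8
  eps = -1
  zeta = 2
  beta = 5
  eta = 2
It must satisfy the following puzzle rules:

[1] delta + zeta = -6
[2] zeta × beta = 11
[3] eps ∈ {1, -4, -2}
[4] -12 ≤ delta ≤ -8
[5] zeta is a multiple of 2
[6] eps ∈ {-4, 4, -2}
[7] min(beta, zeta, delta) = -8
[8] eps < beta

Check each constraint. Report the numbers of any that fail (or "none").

Constraints 2, 3, and 6 are violated.

[1] delta + zeta = -8 + 2 = -6 — OK.
[2] zeta × beta = 2 × 5 = 10, not 11 — violated.
[3] eps = -1 is not in {1, -4, -2} — violated.
[4] delta = -8 lies in [-12, -8] — OK.
[5] 2 / 2 = 1, so 2 divides 2 — OK.
[6] eps = -1 is not in {-4, 4, -2} — violated.
[7] min(5, 2, -8) = -8 — OK.
[8] eps = -1, beta = 5; -1 < 5 — OK.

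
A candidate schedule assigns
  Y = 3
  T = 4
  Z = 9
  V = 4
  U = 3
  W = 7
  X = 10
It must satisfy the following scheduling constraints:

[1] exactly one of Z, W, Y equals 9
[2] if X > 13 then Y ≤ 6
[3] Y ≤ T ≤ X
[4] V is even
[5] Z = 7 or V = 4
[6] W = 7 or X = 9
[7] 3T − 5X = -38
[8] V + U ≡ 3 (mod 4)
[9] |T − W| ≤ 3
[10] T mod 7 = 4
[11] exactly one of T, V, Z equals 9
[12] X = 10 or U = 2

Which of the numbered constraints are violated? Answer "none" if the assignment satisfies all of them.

[1] Z=9, W=7, Y=3; 1 of them equals 9  true
[2] X = 10, not > 13; antecedent false, conditional vacuously true  true
[3] values 3 ≤ 4 ≤ 10  true
[4] V = 4 is even  true
[5] Z = 9 ≠ 7, but V = 4 = 4 (second disjunct)  true
[6] W = 7 = 7 (first disjunct)  true
[7] 3T − 5X = 3(4) − 5(10) = -38  true
[8] V + U = 7; 7 mod 4 = 3  true
[9] |4 − 7| = 3; 3 ≤ 3  true
[10] 4 mod 7 = 4  true
[11] T=4, V=4, Z=9; 1 of them equals 9  true
[12] X = 10 = 10 (first disjunct)  true

Yes — all constraints hold.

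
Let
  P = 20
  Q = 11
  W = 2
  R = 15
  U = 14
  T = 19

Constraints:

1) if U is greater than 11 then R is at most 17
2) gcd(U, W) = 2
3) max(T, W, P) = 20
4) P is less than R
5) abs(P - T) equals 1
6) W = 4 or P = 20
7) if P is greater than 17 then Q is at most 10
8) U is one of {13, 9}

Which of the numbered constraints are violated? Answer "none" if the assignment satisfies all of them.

1) U = 14 > 11, so we need R ≤ 17; R = 15 ≤ 17 — holds.
2) gcd(14, 2) = 2 — holds.
3) max(19, 2, 20) = 20 — holds.
4) P = 20, R = 15; 20 ≥ 15 (want <) — fails.
5) abs(20 - 19) = 1 — holds.
6) W = 2 ≠ 4, but P = 20 = 20 (second disjunct) — holds.
7) P = 20 > 17, so we need Q ≤ 10; but Q = 11 > 10 — fails.
8) U = 14 is not in {13, 9} — fails.

Constraints 4, 7, and 8 are violated.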